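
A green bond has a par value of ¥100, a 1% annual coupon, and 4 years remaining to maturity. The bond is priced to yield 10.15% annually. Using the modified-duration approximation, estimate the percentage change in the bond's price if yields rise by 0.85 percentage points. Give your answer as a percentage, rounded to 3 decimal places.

-3.031%

Periodic yield y = 0.1015. Modified duration first:
  t   CF        PV=CF/(1+0.1015)^t    t·PV
  1         1.00         0.9079         0.9079
  2         1.00         0.8242         1.6484
  3         1.00         0.7482         2.2447
  4       101.00        68.6094       274.4374
  Σ                     71.0897       279.2384
P = 71.0897; D_Mac = 3.92798 yrs; D_mod = 3.92798/(1+0.1015) = 3.56602 yrs.
ΔP/P ≈ -D_mod · Δy = -3.56602 × (+0.0085) = -0.030311 = -3.0311%.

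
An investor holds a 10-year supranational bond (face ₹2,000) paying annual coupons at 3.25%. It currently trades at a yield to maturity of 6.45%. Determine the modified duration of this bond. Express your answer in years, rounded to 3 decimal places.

7.961 years

Periodic yield y = 0.0645. First find Macaulay duration:
  t   CF        PV=CF/(1+0.0645)^t    t·PV
  1        65.00        61.0615        61.0615
  2        65.00        57.3617       114.7234
  3        65.00        53.8861       161.6582
  4        65.00        50.6210       202.4840
  5        65.00        47.5538       237.7689
  6        65.00        44.6724       268.0344
  7        65.00        41.9656       293.7594
  8        65.00        39.4229       315.3828
  9        65.00        37.0341       333.3073
  10    2,065.00     1,105.2573    11,052.5732
  Σ                  1,538.8364    13,040.7531
P = 1,538.8364; Macaulay duration = 13,040.7531 / 1,538.8364 = 8.47442 years.
Modified duration = D_Mac / (1 + y) = 8.47442 / 1.0645 = 7.96094 years.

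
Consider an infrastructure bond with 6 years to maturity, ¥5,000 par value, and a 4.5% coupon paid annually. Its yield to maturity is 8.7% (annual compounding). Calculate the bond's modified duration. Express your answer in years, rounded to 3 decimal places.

4.885 years

Periodic yield y = 0.087. First find Macaulay duration:
  t   CF        PV=CF/(1+0.087)^t    t·PV
  1       225.00       206.9917       206.9917
  2       225.00       190.4248       380.8495
  3       225.00       175.1838       525.5513
  4       225.00       161.1626       644.6505
  5       225.00       148.2637       741.3184
  6     5,225.00     3,167.4446    19,004.6677
  Σ                  4,049.4712    21,504.0293
P = 4,049.4712; Macaulay duration = 21,504.0293 / 4,049.4712 = 5.31033 years.
Modified duration = D_Mac / (1 + y) = 5.31033 / 1.087 = 4.88531 years.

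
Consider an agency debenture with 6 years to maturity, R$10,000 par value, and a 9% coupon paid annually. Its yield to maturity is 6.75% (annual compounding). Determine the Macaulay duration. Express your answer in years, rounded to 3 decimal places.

Periodic yield y = 0.0675. Discount each cash flow and weight by its year:
  t   CF        PV=CF/(1+0.0675)^t    t·PV
  1       900.00       843.0913       843.0913
  2       900.00       789.7811     1,579.5622
  3       900.00       739.8418     2,219.5254
  4       900.00       693.0602     2,772.2409
  5       900.00       649.2367     3,246.1837
  6    10,900.00     7,365.7877    44,194.7260
  Σ                 11,080.7989    54,855.3296
Price P = Σ PV = 11,080.7989.
Macaulay duration = Σ(t·PV) / P = 54,855.3296 / 11,080.7989 = 4.95049 years.

4.950 years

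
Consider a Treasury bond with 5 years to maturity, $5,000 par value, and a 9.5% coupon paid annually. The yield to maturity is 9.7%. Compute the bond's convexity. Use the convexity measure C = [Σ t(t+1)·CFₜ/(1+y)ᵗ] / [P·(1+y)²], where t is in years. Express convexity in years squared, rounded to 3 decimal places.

19.678

With y = 0.097:
  t   CF        PV=CF/(1+0.097)^t    t·PV        t(t+1)·PV
  1       475.00       432.9991       432.9991         865.9982
  2       475.00       394.7120       789.4240       2,368.2721
  3       475.00       359.8104     1,079.4312       4,317.7249
  4       475.00       327.9949     1,311.9796       6,559.8981
  5     5,475.00     3,446.2834    17,231.4169     103,388.5014
  Σ                  4,961.7998    20,845.2509     117,500.3948
P = 4,961.7998.
Convexity = Σ t(t+1)·PV / [P·(1+y)²] = 117,500.3948 / (4,961.7998 × 1.203409) = 19.67827.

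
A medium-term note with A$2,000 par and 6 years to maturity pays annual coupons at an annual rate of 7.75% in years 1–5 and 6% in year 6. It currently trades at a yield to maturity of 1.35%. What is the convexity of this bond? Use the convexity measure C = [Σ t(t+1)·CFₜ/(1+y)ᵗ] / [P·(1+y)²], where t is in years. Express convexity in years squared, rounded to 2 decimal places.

With y = 0.0135:
  t   CF        PV=CF/(1+0.0135)^t    t·PV        t(t+1)·PV
  1       155.00       152.9354       152.9354         305.8707
  2       155.00       150.8982       301.7965         905.3895
  3       155.00       148.8883       446.6648       1,786.6591
  4       155.00       146.9050       587.6201       2,938.1007
  5       155.00       144.9482       724.7412       4,348.4471
  6     2,120.00     1,956.1103    11,736.6619      82,156.6331
  Σ                  2,700.6855    13,950.4198      92,441.1002
P = 2,700.6855.
Convexity = Σ t(t+1)·PV / [P·(1+y)²] = 92,441.1002 / (2,700.6855 × 1.027182) = 33.32296.

33.32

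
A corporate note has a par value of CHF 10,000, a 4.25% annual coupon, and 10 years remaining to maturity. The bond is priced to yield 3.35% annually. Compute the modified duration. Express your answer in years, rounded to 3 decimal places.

Periodic yield y = 0.0335. First find Macaulay duration:
  t   CF        PV=CF/(1+0.0335)^t    t·PV
  1       425.00       411.2240       411.2240
  2       425.00       397.8945       795.7891
  3       425.00       384.9971     1,154.9914
  4       425.00       372.5178     1,490.0711
  5       425.00       360.4429     1,802.2147
  6       425.00       348.7595     2,092.5570
  7       425.00       337.4548     2,362.1833
  8       425.00       326.5165     2,612.1317
  9       425.00       315.9327     2,843.3944
  10   10,425.00     7,498.4458    74,984.4575
  Σ                 10,754.1856    90,549.0143
P = 10,754.1856; Macaulay duration = 90,549.0143 / 10,754.1856 = 8.41989 years.
Modified duration = D_Mac / (1 + y) = 8.41989 / 1.0335 = 8.14696 years.

8.147 years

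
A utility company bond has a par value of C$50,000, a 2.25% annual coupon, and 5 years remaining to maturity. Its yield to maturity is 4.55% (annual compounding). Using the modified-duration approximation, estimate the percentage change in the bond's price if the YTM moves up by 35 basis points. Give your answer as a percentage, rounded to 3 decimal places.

-1.597%

Periodic yield y = 0.0455. Modified duration first:
  t   CF        PV=CF/(1+0.0455)^t    t·PV
  1     1,125.00     1,076.0402     1,076.0402
  2     1,125.00     1,029.2111     2,058.4221
  3     1,125.00       984.4200     2,953.2599
  4     1,125.00       941.5782     3,766.3126
  5    51,125.00    40,927.3038   204,636.5190
  Σ                 44,958.5532   214,490.5538
P = 44,958.5532; D_Mac = 4.77085 yrs; D_mod = 4.77085/(1+0.0455) = 4.56322 yrs.
ΔP/P ≈ -D_mod · Δy = -4.56322 × (+0.0035) = -0.015971 = -1.5971%.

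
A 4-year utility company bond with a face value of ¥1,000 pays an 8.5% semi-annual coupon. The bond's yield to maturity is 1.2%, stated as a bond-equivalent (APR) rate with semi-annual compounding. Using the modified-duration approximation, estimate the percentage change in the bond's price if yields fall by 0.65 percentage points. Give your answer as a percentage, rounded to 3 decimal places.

Periodic yield y = 0.006. Modified duration first:
  t   CF        PV=CF/(1+0.006)^t    t·PV
  1        42.50        42.2465        42.2465
  2        42.50        41.9946        83.9891
  3        42.50        41.7441       125.2323
  4        42.50        41.4951       165.9805
  5        42.50        41.2476       206.2382
  6        42.50        41.0016       246.0097
  7        42.50        40.7571       285.2996
  8     1,042.50       993.7845     7,950.2760
  Σ                  1,284.2711     9,105.2718
P = 1,284.2711; D_Mac = 7.08984 half-year periods = 3.54492 yrs; D_mod = 3.54492/(1+0.006) = 3.52378 yrs.
ΔP/P ≈ -D_mod · Δy = -3.52378 × (-0.0065) = +0.022905 = +2.2905%.

+2.290%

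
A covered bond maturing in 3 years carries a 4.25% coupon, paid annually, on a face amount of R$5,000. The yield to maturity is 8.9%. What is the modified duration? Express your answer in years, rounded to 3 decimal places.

Periodic yield y = 0.089. First find Macaulay duration:
  t   CF        PV=CF/(1+0.089)^t    t·PV
  1       212.50       195.1331       195.1331
  2       212.50       179.1856       358.3713
  3     5,212.50     4,036.1047    12,108.3142
  Σ                  4,410.4235    12,661.8186
P = 4,410.4235; Macaulay duration = 12,661.8186 / 4,410.4235 = 2.87088 years.
Modified duration = D_Mac / (1 + y) = 2.87088 / 1.089 = 2.63626 years.

2.636 years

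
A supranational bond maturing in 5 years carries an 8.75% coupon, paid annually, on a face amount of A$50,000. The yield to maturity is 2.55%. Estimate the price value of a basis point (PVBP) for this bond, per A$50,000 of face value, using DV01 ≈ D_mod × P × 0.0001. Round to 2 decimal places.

Periodic yield y = 0.0255.
  t   CF        PV=CF/(1+0.0255)^t    t·PV
  1     4,375.00     4,266.2116     4,266.2116
  2     4,375.00     4,160.1283     8,320.2567
  3     4,375.00     4,056.6829    12,170.0488
  4     4,375.00     3,955.8098    15,823.2391
  5    54,375.00    47,942.5298   239,712.6488
  Σ                 64,381.3624   280,292.4049
P = 64,381.3624; D_Mac = 4.35363 yrs; D_mod = 4.24537 yrs.
DV01 ≈ 4.24537 × 64,381.3624 × 0.0001 = 27.332268.

A$27.33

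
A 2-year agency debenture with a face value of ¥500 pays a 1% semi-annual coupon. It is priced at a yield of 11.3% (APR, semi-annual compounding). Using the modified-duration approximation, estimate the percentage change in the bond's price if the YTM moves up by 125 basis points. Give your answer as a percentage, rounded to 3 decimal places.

-2.347%

Periodic yield y = 0.0565. Modified duration first:
  t   CF        PV=CF/(1+0.0565)^t    t·PV
  1         2.50         2.3663         2.3663
  2         2.50         2.2398         4.4795
  3         2.50         2.1200         6.3599
  4       502.50       403.3277     1,613.3108
  Σ                    410.0538     1,626.5166
P = 410.0538; D_Mac = 3.96659 half-year periods = 1.98330 yrs; D_mod = 1.98330/(1+0.0565) = 1.87723 yrs.
ΔP/P ≈ -D_mod · Δy = -1.87723 × (+0.0125) = -0.023465 = -2.3465%.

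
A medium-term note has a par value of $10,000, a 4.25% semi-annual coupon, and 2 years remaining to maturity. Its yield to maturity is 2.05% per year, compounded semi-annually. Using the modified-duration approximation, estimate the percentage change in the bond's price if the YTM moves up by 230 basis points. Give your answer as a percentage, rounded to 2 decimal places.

-4.42%

Periodic yield y = 0.01025. Modified duration first:
  t   CF        PV=CF/(1+0.01025)^t    t·PV
  1       212.50       210.3440       210.3440
  2       212.50       208.2098       416.4196
  3       212.50       206.0973       618.2920
  4    10,212.50     9,804.3009    39,217.2037
  Σ                 10,428.9521    40,462.2593
P = 10,428.9521; D_Mac = 3.87980 half-year periods = 1.93990 yrs; D_mod = 1.93990/(1+0.01025) = 1.92022 yrs.
ΔP/P ≈ -D_mod · Δy = -1.92022 × (+0.023) = -0.044165 = -4.4165%.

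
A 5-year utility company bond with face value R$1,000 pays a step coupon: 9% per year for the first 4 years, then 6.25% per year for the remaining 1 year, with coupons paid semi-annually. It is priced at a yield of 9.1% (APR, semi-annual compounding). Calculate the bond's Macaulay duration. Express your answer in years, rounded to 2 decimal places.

Periodic yield y = 0.0455. Discount each cash flow and weight by its period:
  t   CF        PV=CF/(1+0.0455)^t    t·PV
  1        45.00        43.0416        43.0416
  2        45.00        41.1684        82.3369
  3        45.00        39.3768       118.1304
  4        45.00        37.6631       150.6525
  5        45.00        36.0240       180.1202
  6        45.00        34.4563       206.7376
  7        45.00        32.9567       230.6972
  8        45.00        31.5225       252.1797
  9        31.25        20.9379       188.4413
  10    1,031.25       660.8815     6,608.8149
  Σ                    978.0289     8,061.1524
Price P = Σ PV = 978.0289.
Macaulay duration = Σ(t·PV) / P = 8,061.1524 / 978.0289 = 8.24224 half-year periods.
In years: 8.24224 / 2 = 4.12112 years.

4.12 years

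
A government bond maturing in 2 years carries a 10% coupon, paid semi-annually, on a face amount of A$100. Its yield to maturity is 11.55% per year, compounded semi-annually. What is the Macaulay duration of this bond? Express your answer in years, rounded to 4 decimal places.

1.8595 years

Periodic yield y = 0.05775. Discount each cash flow and weight by its period:
  t   CF        PV=CF/(1+0.05775)^t    t·PV
  1         5.00         4.7270         4.7270
  2         5.00         4.4689         8.9379
  3         5.00         4.2249        12.6748
  4       105.00        83.8798       335.5190
  Σ                     97.3006       361.8587
Price P = Σ PV = 97.3006.
Macaulay duration = Σ(t·PV) / P = 361.8587 / 97.3006 = 3.71898 half-year periods.
In years: 3.71898 / 2 = 1.85949 years.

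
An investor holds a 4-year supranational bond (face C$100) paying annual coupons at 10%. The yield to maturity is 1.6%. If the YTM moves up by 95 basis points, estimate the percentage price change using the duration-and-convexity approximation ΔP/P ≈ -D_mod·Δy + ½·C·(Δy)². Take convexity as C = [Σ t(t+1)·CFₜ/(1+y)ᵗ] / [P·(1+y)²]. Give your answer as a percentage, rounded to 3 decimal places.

With y = 0.016:
  t   CF        PV=CF/(1+0.016)^t    t·PV        t(t+1)·PV
  1        10.00         9.8425         9.8425          19.6850
  2        10.00         9.6875        19.3750          58.1251
  3        10.00         9.5350        28.6049         114.4195
  4       110.00       103.2328       412.9313       2,064.6567
  Σ                    132.2978       470.7538       2,256.8864
P = 132.2978; D_Mac = 3.55829 yrs; D_mod = 3.50225 yrs; C = 16.52607.
Duration effect: -3.50225 × (+0.0095) = -0.033271
Convexity effect: 0.5 × 16.52607 × (0.0095)² = +0.0007457
ΔP/P ≈ -0.033271 + 0.0007457 = -0.032526 = -3.2526%.

-3.253%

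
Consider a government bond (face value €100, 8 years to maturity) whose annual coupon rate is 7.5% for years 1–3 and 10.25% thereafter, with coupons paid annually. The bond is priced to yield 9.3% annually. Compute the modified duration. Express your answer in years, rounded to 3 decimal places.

Periodic yield y = 0.093. First find Macaulay duration:
  t   CF        PV=CF/(1+0.093)^t    t·PV
  1         7.50         6.8618         6.8618
  2         7.50         6.2780        12.5560
  3         7.50         5.7438        17.2315
  4        10.25         7.1820        28.7279
  5        10.25         6.5709        32.8544
  6        10.25         6.0118        36.0707
  7        10.25         5.5003        38.5018
  8       110.25        54.1274       433.0193
  Σ                     98.2759       605.8233
P = 98.2759; Macaulay duration = 605.8233 / 98.2759 = 6.16451 years.
Modified duration = D_Mac / (1 + y) = 6.16451 / 1.093 = 5.63999 years.

5.640 years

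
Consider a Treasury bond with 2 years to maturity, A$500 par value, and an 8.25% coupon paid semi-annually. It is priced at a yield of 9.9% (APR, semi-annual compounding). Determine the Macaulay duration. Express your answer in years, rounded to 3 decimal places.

1.882 years

Periodic yield y = 0.0495. Discount each cash flow and weight by its period:
  t   CF        PV=CF/(1+0.0495)^t    t·PV
  1       20.625        19.6522        19.6522
  2       20.625        18.7253        37.4506
  3       20.625        17.8421        53.5264
  4      520.625       429.1363     1,716.5452
  Σ                    485.3559     1,827.1744
Price P = Σ PV = 485.3559.
Macaulay duration = Σ(t·PV) / P = 1,827.1744 / 485.3559 = 3.76461 half-year periods.
In years: 3.76461 / 2 = 1.88230 years.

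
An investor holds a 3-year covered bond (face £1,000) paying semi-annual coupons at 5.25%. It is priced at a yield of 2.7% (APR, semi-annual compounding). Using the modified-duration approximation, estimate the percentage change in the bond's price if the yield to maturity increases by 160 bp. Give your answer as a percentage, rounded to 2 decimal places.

Periodic yield y = 0.0135. Modified duration first:
  t   CF        PV=CF/(1+0.0135)^t    t·PV
  1        26.25        25.9003        25.9003
  2        26.25        25.5553        51.1107
  3        26.25        25.2149        75.6448
  4        26.25        24.8791        99.5163
  5        26.25        24.5477       122.7384
  6     1,026.25       946.9142     5,681.4855
  Σ                  1,073.0117     6,056.3961
P = 1,073.0117; D_Mac = 5.64430 half-year periods = 2.82215 yrs; D_mod = 2.82215/(1+0.0135) = 2.78456 yrs.
ΔP/P ≈ -D_mod · Δy = -2.78456 × (+0.016) = -0.044553 = -4.4553%.

-4.46%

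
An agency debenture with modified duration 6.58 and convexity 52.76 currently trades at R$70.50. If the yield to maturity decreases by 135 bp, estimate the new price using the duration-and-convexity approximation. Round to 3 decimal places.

R$77.101

Duration effect: -D_mod·Δy = -6.58 × (-0.0135) = +0.088830
Convexity effect: ½·C·(Δy)² = 0.5 × 52.76 × (-0.0135)² = +0.004807755
ΔP/P ≈ +0.088830 + 0.004807755 = +0.093637755
New price ≈ 70.50 × (1 + 0.093637755) = 77.1014617275.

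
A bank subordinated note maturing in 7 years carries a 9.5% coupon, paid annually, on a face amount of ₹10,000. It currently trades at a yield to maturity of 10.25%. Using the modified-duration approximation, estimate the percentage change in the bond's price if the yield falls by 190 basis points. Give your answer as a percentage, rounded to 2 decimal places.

+9.29%

Periodic yield y = 0.1025. Modified duration first:
  t   CF        PV=CF/(1+0.1025)^t    t·PV
  1       950.00       861.6780       861.6780
  2       950.00       781.5674     1,563.1347
  3       950.00       708.9046     2,126.7139
  4       950.00       642.9974     2,571.9896
  5       950.00       583.2176     2,916.0880
  6       950.00       528.9955     3,173.9733
  7    10,950.00     5,530.4941    38,713.4586
  Σ                  9,637.8546    51,927.0360
P = 9,637.8546; D_Mac = 5.38782 yrs; D_mod = 5.38782/(1+0.1025) = 4.88691 yrs.
ΔP/P ≈ -D_mod · Δy = -4.88691 × (-0.019) = +0.092851 = +9.2851%.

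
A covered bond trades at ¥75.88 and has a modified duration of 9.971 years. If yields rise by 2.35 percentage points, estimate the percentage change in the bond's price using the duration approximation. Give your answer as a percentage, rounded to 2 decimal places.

Duration approximation: ΔP/P ≈ -D_mod · Δy = -9.971 × (+0.0235) = -0.2343185.
As a percentage: -23.43185%.

-23.43%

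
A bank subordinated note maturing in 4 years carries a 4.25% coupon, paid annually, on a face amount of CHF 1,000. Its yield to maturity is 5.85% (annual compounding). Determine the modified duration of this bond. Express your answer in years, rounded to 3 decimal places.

Periodic yield y = 0.0585. First find Macaulay duration:
  t   CF        PV=CF/(1+0.0585)^t    t·PV
  1        42.50        40.1512        40.1512
  2        42.50        37.9321        75.8643
  3        42.50        35.8357       107.5072
  4     1,042.50       830.4483     3,321.7933
  Σ                    944.3673     3,545.3159
P = 944.3673; Macaulay duration = 3,545.3159 / 944.3673 = 3.75417 years.
Modified duration = D_Mac / (1 + y) = 3.75417 / 1.0585 = 3.54669 years.

3.547 years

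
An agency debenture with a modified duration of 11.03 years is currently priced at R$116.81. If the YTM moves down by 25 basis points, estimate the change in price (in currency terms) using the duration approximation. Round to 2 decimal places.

Duration approximation: ΔP/P ≈ -D_mod · Δy = -11.03 × (-0.0025) = +0.027575.
ΔP ≈ 116.81 × (+0.027575) = +3.22103575.

+R$3.22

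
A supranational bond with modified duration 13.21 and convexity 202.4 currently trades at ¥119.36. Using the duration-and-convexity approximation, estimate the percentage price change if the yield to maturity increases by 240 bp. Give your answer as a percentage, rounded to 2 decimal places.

-25.87%

Duration effect: -D_mod·Δy = -13.21 × (+0.024) = -0.317040
Convexity effect: ½·C·(Δy)² = 0.5 × 202.4 × (0.024)² = +0.0582912
ΔP/P ≈ -0.317040 + 0.0582912 = -0.2587488
= -25.87488%.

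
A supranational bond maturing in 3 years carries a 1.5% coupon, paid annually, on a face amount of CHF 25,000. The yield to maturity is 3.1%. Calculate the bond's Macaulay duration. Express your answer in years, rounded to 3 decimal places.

2.955 years

Periodic yield y = 0.031. Discount each cash flow and weight by its year:
  t   CF        PV=CF/(1+0.031)^t    t·PV
  1       375.00       363.7245       363.7245
  2       375.00       352.7881       705.5762
  3    25,375.00    23,154.2146    69,462.6439
  Σ                 23,870.7273    70,531.9447
Price P = Σ PV = 23,870.7273.
Macaulay duration = Σ(t·PV) / P = 70,531.9447 / 23,870.7273 = 2.95475 years.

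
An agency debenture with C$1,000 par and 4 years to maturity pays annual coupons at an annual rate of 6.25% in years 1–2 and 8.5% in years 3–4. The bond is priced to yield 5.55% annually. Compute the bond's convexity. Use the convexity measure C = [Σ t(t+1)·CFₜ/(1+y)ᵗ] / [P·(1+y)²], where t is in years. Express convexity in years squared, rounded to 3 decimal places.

15.898

With y = 0.0555:
  t   CF        PV=CF/(1+0.0555)^t    t·PV        t(t+1)·PV
  1        62.50        59.2136        59.2136         118.4273
  2        62.50        56.1001       112.2002         336.6005
  3        85.00        72.2843       216.8530         867.4121
  4     1,085.00       874.1718     3,496.6872      17,483.4358
  Σ                  1,061.7699     3,884.9540      18,805.8757
P = 1,061.7699.
Convexity = Σ t(t+1)·PV / [P·(1+y)²] = 18,805.8757 / (1,061.7699 × 1.114080) = 15.89815.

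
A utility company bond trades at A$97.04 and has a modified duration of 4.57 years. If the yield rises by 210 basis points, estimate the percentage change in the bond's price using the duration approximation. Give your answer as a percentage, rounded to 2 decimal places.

-9.60%

Duration approximation: ΔP/P ≈ -D_mod · Δy = -4.57 × (+0.021) = -0.095970.
As a percentage: -9.5970%.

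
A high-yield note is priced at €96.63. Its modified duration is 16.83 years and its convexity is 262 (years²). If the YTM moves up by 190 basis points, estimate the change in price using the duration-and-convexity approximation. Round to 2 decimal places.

Duration effect: -D_mod·Δy = -16.83 × (+0.019) = -0.319770
Convexity effect: ½·C·(Δy)² = 0.5 × 262 × (0.019)² = +0.0472910
ΔP/P ≈ -0.319770 + 0.0472910 = -0.272479
ΔP ≈ 96.63 × (-0.272479) = -26.32964577.

-€26.33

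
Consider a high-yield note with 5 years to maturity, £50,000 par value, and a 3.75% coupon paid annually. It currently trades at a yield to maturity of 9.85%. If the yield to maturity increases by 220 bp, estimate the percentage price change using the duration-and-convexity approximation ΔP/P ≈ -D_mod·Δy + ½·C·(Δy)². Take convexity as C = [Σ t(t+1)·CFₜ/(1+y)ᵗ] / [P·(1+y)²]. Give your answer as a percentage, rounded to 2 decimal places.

-8.66%

With y = 0.0985:
  t   CF        PV=CF/(1+0.0985)^t    t·PV        t(t+1)·PV
  1     1,875.00     1,706.8730     1,706.8730       3,413.7460
  2     1,875.00     1,553.8216     3,107.6432       9,322.9295
  3     1,875.00     1,414.4939     4,243.4818      16,973.9272
  4     1,875.00     1,287.6595     5,150.6379      25,753.1895
  5    51,875.00    32,430.8106   162,154.0528     972,924.3170
  Σ                 38,393.6586   176,362.6887   1,028,388.1091
P = 38,393.6586; D_Mac = 4.59354 yrs; D_mod = 4.18164 yrs; C = 22.19716.
Duration effect: -4.18164 × (+0.022) = -0.091996
Convexity effect: 0.5 × 22.19716 × (0.022)² = +0.0053717
ΔP/P ≈ -0.091996 + 0.0053717 = -0.086624 = -8.6624%.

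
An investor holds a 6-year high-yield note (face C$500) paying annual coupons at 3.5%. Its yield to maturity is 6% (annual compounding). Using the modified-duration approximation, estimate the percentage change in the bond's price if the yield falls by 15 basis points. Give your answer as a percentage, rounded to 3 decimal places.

+0.775%

Periodic yield y = 0.06. Modified duration first:
  t   CF        PV=CF/(1+0.06)^t    t·PV
  1        17.50        16.5094        16.5094
  2        17.50        15.5749        31.1499
  3        17.50        14.6933        44.0800
  4        17.50        13.8616        55.4466
  5        17.50        13.0770        65.3851
  6       517.50       364.8171     2,188.9025
  Σ                    438.5334     2,401.4734
P = 438.5334; D_Mac = 5.47615 yrs; D_mod = 5.47615/(1+0.06) = 5.16618 yrs.
ΔP/P ≈ -D_mod · Δy = -5.16618 × (-0.0015) = +0.007749 = +0.7749%.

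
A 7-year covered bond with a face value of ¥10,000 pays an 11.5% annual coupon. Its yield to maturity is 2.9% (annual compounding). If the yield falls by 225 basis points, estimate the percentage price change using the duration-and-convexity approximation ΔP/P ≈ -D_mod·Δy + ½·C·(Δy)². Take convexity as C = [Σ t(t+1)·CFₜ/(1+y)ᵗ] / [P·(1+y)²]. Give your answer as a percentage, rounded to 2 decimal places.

With y = 0.029:
  t   CF        PV=CF/(1+0.029)^t    t·PV        t(t+1)·PV
  1     1,150.00     1,117.5899     1,117.5899       2,235.1798
  2     1,150.00     1,086.0932     2,172.1864       6,516.5591
  3     1,150.00     1,055.4842     3,166.4525      12,665.8098
  4     1,150.00     1,025.7378     4,102.9510      20,514.7551
  5     1,150.00       996.8297     4,984.1485      29,904.8908
  6     1,150.00       968.7363     5,812.4180      40,686.9263
  7    11,150.00     9,127.8237    63,894.7660     511,158.1281
  Σ                 15,378.2947    85,250.5123     623,682.2491
P = 15,378.2947; D_Mac = 5.54356 yrs; D_mod = 5.38733 yrs; C = 38.30226.
Duration effect: -5.38733 × (-0.0225) = +0.121215
Convexity effect: 0.5 × 38.30226 × (-0.0225)² = +0.0096953
ΔP/P ≈ +0.121215 + 0.0096953 = +0.130910 = +13.0910%.

+13.09%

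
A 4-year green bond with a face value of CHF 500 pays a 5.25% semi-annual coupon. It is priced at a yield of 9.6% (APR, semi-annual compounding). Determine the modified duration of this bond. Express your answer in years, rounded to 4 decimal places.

3.4607 years

Periodic yield y = 0.048. First find Macaulay duration:
  t   CF        PV=CF/(1+0.048)^t    t·PV
  1       13.125        12.5239        12.5239
  2       13.125        11.9502        23.9005
  3       13.125        11.4029        34.2087
  4       13.125        10.8806        43.5225
  5       13.125        10.3823        51.9114
  6       13.125         9.9068        59.4406
  7       13.125         9.4530        66.1711
  8      513.125       352.6411     2,821.1287
  Σ                    429.1408     3,112.8074
P = 429.1408; Macaulay duration = 3,112.8074 / 429.1408 = 7.25358 half-year periods = 3.62679 years.
Modified duration = D_Mac / (1 + y) = 3.62679 / 1.048 = 3.46068 years.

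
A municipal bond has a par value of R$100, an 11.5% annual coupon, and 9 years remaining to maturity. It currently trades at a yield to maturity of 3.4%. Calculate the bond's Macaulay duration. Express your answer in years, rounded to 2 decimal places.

Periodic yield y = 0.034. Discount each cash flow and weight by its year:
  t   CF        PV=CF/(1+0.034)^t    t·PV
  1        11.50        11.1219        11.1219
  2        11.50        10.7561        21.5123
  3        11.50        10.4025        31.2074
  4        11.50        10.0604        40.2416
  5        11.50         9.7296        48.6480
  6        11.50         9.4097        56.4580
  7        11.50         9.1003        63.7019
  8        11.50         8.8010        70.4082
  9       111.50        82.5259       742.7327
  Σ                    161.9073     1,086.0320
Price P = Σ PV = 161.9073.
Macaulay duration = Σ(t·PV) / P = 1,086.0320 / 161.9073 = 6.70774 years.

6.71 years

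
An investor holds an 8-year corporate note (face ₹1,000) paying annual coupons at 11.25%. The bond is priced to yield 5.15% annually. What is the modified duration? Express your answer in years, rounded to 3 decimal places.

5.750 years

Periodic yield y = 0.0515. First find Macaulay duration:
  t   CF        PV=CF/(1+0.0515)^t    t·PV
  1       112.50       106.9900       106.9900
  2       112.50       101.7499       203.4998
  3       112.50        96.7664       290.2993
  4       112.50        92.0270       368.1081
  5       112.50        87.5198       437.5988
  6       112.50        83.2333       499.3995
  7       112.50        79.1567       554.0968
  8     1,112.50       744.4333     5,955.4666
  Σ                  1,391.8764     8,415.4589
P = 1,391.8764; Macaulay duration = 8,415.4589 / 1,391.8764 = 6.04613 years.
Modified duration = D_Mac / (1 + y) = 6.04613 / 1.0515 = 5.75000 years.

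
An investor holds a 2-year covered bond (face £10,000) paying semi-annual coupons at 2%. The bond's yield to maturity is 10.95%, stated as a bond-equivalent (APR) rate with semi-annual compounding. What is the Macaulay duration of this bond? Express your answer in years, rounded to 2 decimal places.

1.97 years

Periodic yield y = 0.05475. Discount each cash flow and weight by its period:
  t   CF        PV=CF/(1+0.05475)^t    t·PV
  1       100.00        94.8092        94.8092
  2       100.00        89.8878       179.7757
  3       100.00        85.2219       255.6658
  4    10,100.00     8,160.6215    32,642.4862
  Σ                  8,430.5405    33,172.7369
Price P = Σ PV = 8,430.5405.
Macaulay duration = Σ(t·PV) / P = 33,172.7369 / 8,430.5405 = 3.93483 half-year periods.
In years: 3.93483 / 2 = 1.96741 years.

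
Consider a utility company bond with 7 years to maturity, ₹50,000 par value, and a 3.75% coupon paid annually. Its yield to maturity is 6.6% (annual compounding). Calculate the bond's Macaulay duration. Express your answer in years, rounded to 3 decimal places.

Periodic yield y = 0.066. Discount each cash flow and weight by its year:
  t   CF        PV=CF/(1+0.066)^t    t·PV
  1     1,875.00     1,758.9118     1,758.9118
  2     1,875.00     1,650.0111     3,300.0222
  3     1,875.00     1,547.8528     4,643.5584
  4     1,875.00     1,452.0195     5,808.0781
  5     1,875.00     1,362.1196     6,810.5981
  6     1,875.00     1,277.7858     7,666.7146
  7    51,875.00    33,163.2952   232,143.0665
  Σ                 42,211.9958   262,130.9496
Price P = Σ PV = 42,211.9958.
Macaulay duration = Σ(t·PV) / P = 262,130.9496 / 42,211.9958 = 6.20987 years.

6.210 years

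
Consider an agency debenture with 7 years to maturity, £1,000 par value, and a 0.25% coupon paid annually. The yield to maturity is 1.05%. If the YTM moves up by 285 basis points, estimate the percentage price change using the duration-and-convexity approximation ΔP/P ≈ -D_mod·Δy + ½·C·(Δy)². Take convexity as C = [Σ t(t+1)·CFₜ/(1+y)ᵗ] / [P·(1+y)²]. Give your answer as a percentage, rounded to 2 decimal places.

With y = 0.0105:
  t   CF        PV=CF/(1+0.0105)^t    t·PV        t(t+1)·PV
  1         2.50         2.4740         2.4740           4.9480
  2         2.50         2.4483         4.8966          14.6899
  3         2.50         2.4229         7.2686          29.0745
  4         2.50         2.3977         9.5908          47.9540
  5         2.50         2.3728        11.8639          71.1836
  6         2.50         2.3481        14.0888          98.6215
  7     1,002.50       931.8160     6,522.7119      52,181.6952
  Σ                    946.2798     6,572.8947      52,448.1666
P = 946.2798; D_Mac = 6.94604 yrs; D_mod = 6.87386 yrs; C = 54.27978.
Duration effect: -6.87386 × (+0.0285) = -0.195905
Convexity effect: 0.5 × 54.27978 × (0.0285)² = +0.0220444
ΔP/P ≈ -0.195905 + 0.0220444 = -0.173861 = -17.3861%.

-17.39%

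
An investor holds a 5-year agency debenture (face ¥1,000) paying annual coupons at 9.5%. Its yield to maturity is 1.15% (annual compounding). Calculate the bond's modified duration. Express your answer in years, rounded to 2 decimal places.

Periodic yield y = 0.0115. First find Macaulay duration:
  t   CF        PV=CF/(1+0.0115)^t    t·PV
  1        95.00        93.9199        93.9199
  2        95.00        92.8521       185.7042
  3        95.00        91.7965       275.3894
  4        95.00        90.7528       363.0112
  5     1,095.00     1,034.1527     5,170.7637
  Σ                  1,403.4740     6,088.7884
P = 1,403.4740; Macaulay duration = 6,088.7884 / 1,403.4740 = 4.33837 years.
Modified duration = D_Mac / (1 + y) = 4.33837 / 1.0115 = 4.28905 years.

4.29 years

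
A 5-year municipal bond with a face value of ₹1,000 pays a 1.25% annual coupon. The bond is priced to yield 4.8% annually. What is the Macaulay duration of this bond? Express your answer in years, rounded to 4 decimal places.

4.8652 years

Periodic yield y = 0.048. Discount each cash flow and weight by its year:
  t   CF        PV=CF/(1+0.048)^t    t·PV
  1        12.50        11.9275        11.9275
  2        12.50        11.3812        22.7624
  3        12.50        10.8599        32.5797
  4        12.50        10.3625        41.4500
  5     1,012.50       800.9190     4,004.5952
  Σ                    845.4501     4,113.3148
Price P = Σ PV = 845.4501.
Macaulay duration = Σ(t·PV) / P = 4,113.3148 / 845.4501 = 4.86524 years.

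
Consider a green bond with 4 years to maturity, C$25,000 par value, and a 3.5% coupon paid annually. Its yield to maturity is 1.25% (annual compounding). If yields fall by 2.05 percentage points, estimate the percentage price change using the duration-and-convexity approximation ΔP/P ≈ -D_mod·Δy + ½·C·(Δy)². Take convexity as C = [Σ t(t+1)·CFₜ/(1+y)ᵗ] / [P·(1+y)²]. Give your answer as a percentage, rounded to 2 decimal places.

+8.10%

With y = 0.0125:
  t   CF        PV=CF/(1+0.0125)^t    t·PV        t(t+1)·PV
  1       875.00       864.1975       864.1975       1,728.3951
  2       875.00       853.5284     1,707.0569       5,121.1706
  3       875.00       842.9910     2,528.9731      10,115.8925
  4    25,875.00    24,620.6906    98,482.7625     492,413.8124
  Σ                 27,181.4076   103,582.9900     509,379.2705
P = 27,181.4076; D_Mac = 3.81080 yrs; D_mod = 3.76376 yrs; C = 18.28013.
Duration effect: -3.76376 × (-0.0205) = +0.077157
Convexity effect: 0.5 × 18.28013 × (-0.0205)² = +0.0038411
ΔP/P ≈ +0.077157 + 0.0038411 = +0.080998 = +8.0998%.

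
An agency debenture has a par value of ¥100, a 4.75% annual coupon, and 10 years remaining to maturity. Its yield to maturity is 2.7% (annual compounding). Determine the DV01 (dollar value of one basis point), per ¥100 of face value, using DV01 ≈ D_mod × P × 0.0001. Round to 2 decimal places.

¥0.10

Periodic yield y = 0.027.
  t   CF        PV=CF/(1+0.027)^t    t·PV
  1         4.75         4.6251         4.6251
  2         4.75         4.5035         9.0071
  3         4.75         4.3851        13.1554
  4         4.75         4.2698        17.0794
  5         4.75         4.1576        20.7879
  6         4.75         4.0483        24.2897
  7         4.75         3.9419        27.5930
  8         4.75         3.8382        30.7058
  9         4.75         3.7373        33.6358
  10      104.75        80.2508       802.5084
  Σ                    117.7577       983.3876
P = 117.7577; D_Mac = 8.35094 yrs; D_mod = 8.13139 yrs.
DV01 ≈ 8.13139 × 117.7577 × 0.0001 = 0.095753.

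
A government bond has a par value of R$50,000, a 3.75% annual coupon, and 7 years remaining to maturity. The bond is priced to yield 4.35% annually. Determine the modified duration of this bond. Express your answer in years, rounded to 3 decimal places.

6.008 years

Periodic yield y = 0.0435. First find Macaulay duration:
  t   CF        PV=CF/(1+0.0435)^t    t·PV
  1     1,875.00     1,796.8376     1,796.8376
  2     1,875.00     1,721.9335     3,443.8669
  3     1,875.00     1,650.1519     4,950.4556
  4     1,875.00     1,581.3626     6,325.4503
  5     1,875.00     1,515.4409     7,577.2045
  6     1,875.00     1,452.2673     8,713.6037
  7    51,875.00    38,504.4510   269,531.1572
  Σ                 48,222.4447   302,338.5758
P = 48,222.4447; Macaulay duration = 302,338.5758 / 48,222.4447 = 6.26967 years.
Modified duration = D_Mac / (1 + y) = 6.26967 / 1.0435 = 6.00830 years.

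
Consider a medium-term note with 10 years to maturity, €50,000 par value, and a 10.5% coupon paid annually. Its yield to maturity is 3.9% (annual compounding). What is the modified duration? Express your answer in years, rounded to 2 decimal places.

Periodic yield y = 0.039. First find Macaulay duration:
  t   CF        PV=CF/(1+0.039)^t    t·PV
  1     5,250.00     5,052.9355     5,052.9355
  2     5,250.00     4,863.2681     9,726.5361
  3     5,250.00     4,680.7200    14,042.1599
  4     5,250.00     4,505.0240    18,020.0962
  5     5,250.00     4,335.9230    21,679.6152
  6     5,250.00     4,173.1694    25,039.0166
  7     5,250.00     4,016.5250    28,115.6747
  8     5,250.00     3,865.7603    30,926.0825
  9     5,250.00     3,720.6548    33,485.8930
  10   55,250.00    37,685.7191   376,857.1911
  Σ                 76,899.6992   562,945.2009
P = 76,899.6992; Macaulay duration = 562,945.2009 / 76,899.6992 = 7.32051 years.
Modified duration = D_Mac / (1 + y) = 7.32051 / 1.039 = 7.04573 years.

7.05 years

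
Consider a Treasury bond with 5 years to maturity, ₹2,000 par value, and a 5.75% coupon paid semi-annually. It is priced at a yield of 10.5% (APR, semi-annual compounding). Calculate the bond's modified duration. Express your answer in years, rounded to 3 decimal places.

Periodic yield y = 0.0525. First find Macaulay duration:
  t   CF        PV=CF/(1+0.0525)^t    t·PV
  1        57.50        54.6318        54.6318
  2        57.50        51.9067       103.8135
  3        57.50        49.3176       147.9527
  4        57.50        46.8575       187.4301
  5        57.50        44.5202       222.6011
  6        57.50        42.2995       253.7970
  7        57.50        40.1895       281.3268
  8        57.50        38.1848       305.4787
  9        57.50        36.2801       326.5212
  10    2,057.50     1,233.4422    12,334.4219
  Σ                  1,637.6301    14,217.9749
P = 1,637.6301; Macaulay duration = 14,217.9749 / 1,637.6301 = 8.68204 half-year periods = 4.34102 years.
Modified duration = D_Mac / (1 + y) = 4.34102 / 1.0525 = 4.12449 years.

4.124 years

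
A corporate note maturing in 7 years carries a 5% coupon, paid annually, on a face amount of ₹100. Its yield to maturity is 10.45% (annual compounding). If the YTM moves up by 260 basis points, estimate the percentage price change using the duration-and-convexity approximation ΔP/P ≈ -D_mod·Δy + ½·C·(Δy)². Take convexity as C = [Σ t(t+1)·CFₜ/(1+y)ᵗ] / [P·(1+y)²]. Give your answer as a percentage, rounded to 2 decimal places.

With y = 0.1045:
  t   CF        PV=CF/(1+0.1045)^t    t·PV        t(t+1)·PV
  1         5.00         4.5269         4.5269           9.0539
  2         5.00         4.0986         8.1973          24.5918
  3         5.00         3.7108        11.1325          44.5301
  4         5.00         3.3598        13.4390          67.1950
  5         5.00         3.0419        15.2094          91.2563
  6         5.00         2.7541        16.5244         115.6711
  7       105.00        52.3636       366.5450       2,932.3600
  Σ                     73.8557       435.5746       3,284.6582
P = 73.8557; D_Mac = 5.89764 yrs; D_mod = 5.33965 yrs; C = 36.45649.
Duration effect: -5.33965 × (+0.026) = -0.138831
Convexity effect: 0.5 × 36.45649 × (0.026)² = +0.0123223
ΔP/P ≈ -0.138831 + 0.0123223 = -0.126509 = -12.6509%.

-12.65%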